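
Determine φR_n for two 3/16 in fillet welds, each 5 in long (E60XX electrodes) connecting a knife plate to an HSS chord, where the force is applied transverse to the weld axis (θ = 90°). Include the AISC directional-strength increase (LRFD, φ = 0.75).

φR_n ≈ 53.7 kips

E60XX → F_EXX = 60 ksi.
t_e = 0.707 × 0.1875 = 0.1326 in; A_we = 0.1326 × 10 = 1.326 in².
Directional factor: 1.0 + 0.5 sin^1.5(90°) = 1.5.
F_nw = 0.6 × 60 × 1.5 = 54 ksi.
φR_n = 0.75 × 54 × 1.326 = 53.69 kips.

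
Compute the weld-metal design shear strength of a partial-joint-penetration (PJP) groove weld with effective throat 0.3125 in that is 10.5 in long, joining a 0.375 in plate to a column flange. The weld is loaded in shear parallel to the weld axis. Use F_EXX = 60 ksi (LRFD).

Effective throat (given) t_e = 0.3125 in.
A_we = 0.3125 × 10.5 = 3.281 in².
F_nw = 0.6 F_EXX = 36 ksi.
φR_n = 0.75 × 36 × 3.281 = 88.59 kips.

φR_n ≈ 88.6 kips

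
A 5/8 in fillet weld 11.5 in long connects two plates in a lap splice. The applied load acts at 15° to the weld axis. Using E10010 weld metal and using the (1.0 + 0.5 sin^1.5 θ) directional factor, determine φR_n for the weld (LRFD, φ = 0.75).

E100XX → F_EXX = 100 ksi.
t_e = 0.707 × 0.625 = 0.4419 in; A_we = 0.4419 × 11.5 = 5.082 in².
Directional factor: 1.0 + 0.5 sin^1.5(15°) = 1.066.
F_nw = 0.6 × 100 × 1.066 = 63.95 ksi.
φR_n = 0.75 × 63.95 × 5.082 = 243.7 kips.

φR_n ≈ 244 kips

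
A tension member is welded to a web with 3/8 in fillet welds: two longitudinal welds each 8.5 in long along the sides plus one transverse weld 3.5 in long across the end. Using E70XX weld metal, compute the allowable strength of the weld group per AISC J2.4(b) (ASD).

R_n/Ω ≈ 114 kip

E70XX → F_EXX = 70 ksi.
t_e = 0.707 × 0.375 = 0.2651 in.
R_nwl = 0.6 × 70 × 0.2651 × 17 = 189.3 kip (longitudinal, 2 welds).
R_nwt = 0.6 × 70 × 0.2651 × 3.5 = 38.97 kip (transverse, base value).
(i) R_nwl + R_nwt = 228.3 kip; (ii) 0.85 R_nwl + 1.5 R_nwt = 219.4 kip.
R_n = max = 228.3 kip [governs: (i)]; R_n/Ω = 114.1 kip.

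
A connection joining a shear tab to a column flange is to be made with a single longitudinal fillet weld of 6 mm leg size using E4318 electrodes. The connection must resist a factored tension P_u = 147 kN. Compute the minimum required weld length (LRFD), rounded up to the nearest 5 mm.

L = 180 mm

E43XX → F_EXX = 430 MPa.
Throat t_e = 0.707 × 6 = 4.242 mm.
φr_n = 0.75 × 0.6 × 430 × 4.242 × 10⁻³ = 0.8208 kN/mm.
L_req = P_u / φr_n = 147 / 0.8208 = 179.1 mm total.
Round up → use L = 180 mm.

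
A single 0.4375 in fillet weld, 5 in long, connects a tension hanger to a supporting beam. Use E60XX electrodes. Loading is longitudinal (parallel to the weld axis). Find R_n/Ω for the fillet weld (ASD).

E60XX → F_EXX = 60 ksi.
Effective throat t_e = 0.707 × 0.4375 = 0.3093 in.
Total length L = 5 in; A_we = 0.3093 × 5 = 1.547 in².
F_nw = 0.6 F_EXX = 0.6 × 60 = 36 ksi.
R_n = 36 × 1.547 = 55.68 kip; R_n/Ω = 55.68/2.0 = 27.84 kip.

R_n/Ω ≈ 27.8 kip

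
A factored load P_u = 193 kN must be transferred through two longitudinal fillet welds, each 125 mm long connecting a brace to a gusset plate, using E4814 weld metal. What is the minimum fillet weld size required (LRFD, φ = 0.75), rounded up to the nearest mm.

w = 6 mm

E48XX → F_EXX = 480 MPa.
Total weld length L = 250 mm.
Required throat t_e = P_u / (φ × 0.6 F_EXX × L) = 193 / (0.75 × 0.6 × 480 × 250 × 10⁻³) = 3.574 mm.
Required leg w = t_e / 0.707 = 5.055 mm → use 6 mm.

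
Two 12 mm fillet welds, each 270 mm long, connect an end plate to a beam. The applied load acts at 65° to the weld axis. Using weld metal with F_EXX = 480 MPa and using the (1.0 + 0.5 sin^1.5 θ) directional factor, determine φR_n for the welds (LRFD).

φR_n ≈ 1420 kN

t_e = 0.707 × 12 = 8.484 mm; A_we = 8.484 × 540 = 4581 mm².
Directional factor: 1.0 + 0.5 sin^1.5(65°) = 1.431.
F_nw = 0.6 × 480 × 1.431 = 412.2 MPa.
φR_n = 0.75 × 412.2 × 4581 × 10⁻³ = 1416 kN.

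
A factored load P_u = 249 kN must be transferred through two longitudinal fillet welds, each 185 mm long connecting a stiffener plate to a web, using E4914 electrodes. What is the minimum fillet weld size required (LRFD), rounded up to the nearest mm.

E49XX → F_EXX = 490 MPa.
Total weld length L = 370 mm.
Required throat t_e = P_u / (φ × 0.6 F_EXX × L) = 249 / (0.75 × 0.6 × 490 × 370 × 10⁻³) = 3.052 mm.
Required leg w = t_e / 0.707 = 4.317 mm → use 5 mm.

w = 5 mm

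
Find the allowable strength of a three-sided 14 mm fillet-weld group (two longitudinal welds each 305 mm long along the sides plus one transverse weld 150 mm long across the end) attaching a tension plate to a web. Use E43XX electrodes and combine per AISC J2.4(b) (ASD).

R_n/Ω ≈ 970 kN

E43XX → F_EXX = 430 MPa.
t_e = 0.707 × 14 = 9.898 mm.
R_nwl = 0.6 × 430 × 9.898 × 610 × 10⁻³ = 1558 kN (longitudinal, 2 welds).
R_nwt = 0.6 × 430 × 9.898 × 150 × 10⁻³ = 383.1 kN (transverse, base value).
(i) R_nwl + R_nwt = 1941 kN; (ii) 0.85 R_nwl + 1.5 R_nwt = 1899 kN.
R_n = max = 1941 kN [governs: (i)]; R_n/Ω = 970.4 kN.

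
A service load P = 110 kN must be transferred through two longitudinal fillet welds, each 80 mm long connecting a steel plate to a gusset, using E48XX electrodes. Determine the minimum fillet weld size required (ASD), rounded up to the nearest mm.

E48XX → F_EXX = 480 MPa.
Total weld length L = 160 mm.
Required throat t_e = P × Ω / (0.6 F_EXX × L) = 110 × 2.0 / (0.6 × 480 × 160 × 10⁻³) = 4.774 mm.
Required leg w = t_e / 0.707 = 6.753 mm → use 7 mm.

w = 7 mm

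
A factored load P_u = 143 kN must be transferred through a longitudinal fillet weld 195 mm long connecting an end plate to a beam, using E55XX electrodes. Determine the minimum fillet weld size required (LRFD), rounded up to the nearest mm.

w = 5 mm

E55XX → F_EXX = 550 MPa.
Total weld length L = 195 mm.
Required throat t_e = P_u / (φ × 0.6 F_EXX × L) = 143 / (0.75 × 0.6 × 550 × 195 × 10⁻³) = 2.963 mm.
Required leg w = t_e / 0.707 = 4.191 mm → use 5 mm.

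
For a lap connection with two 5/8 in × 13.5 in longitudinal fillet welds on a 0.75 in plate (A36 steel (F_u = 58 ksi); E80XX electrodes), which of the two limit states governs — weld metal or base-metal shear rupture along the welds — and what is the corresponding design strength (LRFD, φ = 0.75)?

φR_n ≈ 430 kip (weld metal governs)

E80XX → F_EXX = 80 ksi.
t_e = 0.707 × 0.625 = 0.4419 in; L = 27 in.
Weld metal: φR_n = 0.75 × 0.6 × 80 × 0.4419 × 27 = 429.5 kip.
Base metal (shear rupture): φR_n = 0.75 × 0.6 × 58 × 0.75 × 27 = 528.5 kip.
Governing: weld metal.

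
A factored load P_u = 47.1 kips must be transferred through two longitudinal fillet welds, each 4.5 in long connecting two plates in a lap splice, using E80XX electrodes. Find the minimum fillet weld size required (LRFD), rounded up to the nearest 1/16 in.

w = 1/4 in

E80XX → F_EXX = 80 ksi.
Total weld length L = 9 in.
Required throat t_e = P_u / (φ × 0.6 F_EXX × L) = 47.1 / (0.75 × 0.6 × 80 × 9) = 0.1454 in.
Required leg w = t_e / 0.707 = 0.2056 in → use 1/4 in.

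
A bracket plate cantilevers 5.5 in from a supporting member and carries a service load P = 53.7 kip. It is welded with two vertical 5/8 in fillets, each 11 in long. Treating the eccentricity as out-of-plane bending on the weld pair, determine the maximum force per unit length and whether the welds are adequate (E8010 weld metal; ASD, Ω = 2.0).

E80XX → F_EXX = 80 ksi.
L_w = 2 × 11 = 22 in; section modulus (unit throat) S = 2 × L²/6 = 40.33 in².
Direct shear f_v = P/L_w = 53.7/22 = 2.441 kip/in.
Moment M = P × e = 53.7 × 5.5 = 295.35 kip·in; bending f_b = M/S = 7.323 kip/in.
f_max = √(f_v² + f_b²) = √(2.441² + 7.323²) = 7.719 kip/in.
r_n/Ω = (1/2.0) × 0.6 × 80 × (0.707 × 0.625) = 10.6 kip/in → adequate.

f_max ≈ 7.72 kip/in; adequate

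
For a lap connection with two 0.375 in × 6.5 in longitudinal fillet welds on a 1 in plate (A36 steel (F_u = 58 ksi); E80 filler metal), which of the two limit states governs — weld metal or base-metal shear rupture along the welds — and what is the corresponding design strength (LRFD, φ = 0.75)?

E80XX → F_EXX = 80 ksi.
t_e = 0.707 × 0.375 = 0.2651 in; L = 13 in.
Weld metal: φR_n = 0.75 × 0.6 × 80 × 0.2651 × 13 = 124.1 kips.
Base metal (shear rupture): φR_n = 0.75 × 0.6 × 58 × 1 × 13 = 339.3 kips.
Governing: weld metal.

φR_n ≈ 124 kips (weld metal governs)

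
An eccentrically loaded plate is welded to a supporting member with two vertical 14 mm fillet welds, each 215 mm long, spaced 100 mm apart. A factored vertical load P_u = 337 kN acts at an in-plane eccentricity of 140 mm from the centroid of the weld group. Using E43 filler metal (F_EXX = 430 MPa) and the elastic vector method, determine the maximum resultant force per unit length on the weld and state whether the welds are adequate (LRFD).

f_max ≈ 2480 N/mm; NOT adequate

Total weld length L_w = 430 mm. Treat welds as unit-width lines.
Polar moment about centroid: J = 2[d³/12 + d(b/2)²] = 2[215³/12 + 215×50²] = 2731000 mm³.
Direct shear f_v = P/L_w = 337×10³ / 430 = 783.7 N/mm (vertical).
Torsion M = P·e = 337×10³ × 140 = 47180000 N·mm.
Critical point at (x, y) = (50, 107.5) from centroid. f_tx = M·y/J = 1857 N/mm; f_ty = M·x/J = 863.7 N/mm.
Resultant f_max = √[f_tx² + (f_v + f_ty)²] = √[1857² + (783.7 + 863.7)²] = 2482 N/mm.
Capacity per unit length: φr_n = 0.75 × 0.6 × 430 × (0.707 × 14) = 1915 N/mm.
2482 > 1915 → NOT adequate.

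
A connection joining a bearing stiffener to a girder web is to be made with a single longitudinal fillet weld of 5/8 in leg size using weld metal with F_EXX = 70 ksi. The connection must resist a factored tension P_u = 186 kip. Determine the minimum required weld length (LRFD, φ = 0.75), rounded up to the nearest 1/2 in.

L = 13.5 in

Throat t_e = 0.707 × 0.625 = 0.4419 in.
φr_n = 0.75 × 0.6 × 70 × 0.4419 = 13.92 kip/in.
L_req = P_u / φr_n = 186 / 13.92 = 13.36 in total.
Round up → use L = 13.5 in.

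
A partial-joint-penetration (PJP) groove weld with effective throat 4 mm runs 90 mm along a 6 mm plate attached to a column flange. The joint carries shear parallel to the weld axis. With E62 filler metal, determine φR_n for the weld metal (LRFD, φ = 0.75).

E62XX → F_EXX = 620 MPa.
Effective throat (given) t_e = 4 mm.
A_we = 4 × 90 = 360 mm².
F_nw = 0.6 F_EXX = 372 MPa.
φR_n = 0.75 × 372 × 360 × 10⁻³ = 100.4 kN.

φR_n ≈ 100 kN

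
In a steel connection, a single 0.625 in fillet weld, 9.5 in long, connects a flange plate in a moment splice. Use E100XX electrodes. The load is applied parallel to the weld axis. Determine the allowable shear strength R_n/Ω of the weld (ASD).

E100XX → F_EXX = 100 ksi.
Effective throat t_e = 0.707 × 0.625 = 0.4419 in.
Total length L = 9.5 in; A_we = 0.4419 × 9.5 = 4.198 in².
F_nw = 0.6 F_EXX = 0.6 × 100 = 60 ksi.
R_n = 60 × 4.198 = 251.9 kip; R_n/Ω = 251.9/2.0 = 125.9 kip.

R_n/Ω ≈ 126 kip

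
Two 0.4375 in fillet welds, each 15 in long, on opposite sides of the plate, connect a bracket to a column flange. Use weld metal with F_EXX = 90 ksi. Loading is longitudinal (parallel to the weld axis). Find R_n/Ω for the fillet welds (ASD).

Effective throat t_e = 0.707 × 0.4375 = 0.3093 in.
Total length L = 30 in; A_we = 0.3093 × 30 = 9.279 in².
F_nw = 0.6 F_EXX = 0.6 × 90 = 54 ksi.
R_n = 54 × 9.279 = 501.1 kips; R_n/Ω = 501.1/2.0 = 250.5 kips.

R_n/Ω ≈ 251 kips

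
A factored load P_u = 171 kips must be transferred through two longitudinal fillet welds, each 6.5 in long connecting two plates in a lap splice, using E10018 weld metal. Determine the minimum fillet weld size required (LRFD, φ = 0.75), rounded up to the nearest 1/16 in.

w = 7/16 in

E100XX → F_EXX = 100 ksi.
Total weld length L = 13 in.
Required throat t_e = P_u / (φ × 0.6 F_EXX × L) = 171 / (0.75 × 0.6 × 100 × 13) = 0.2923 in.
Required leg w = t_e / 0.707 = 0.4134 in → use 7/16 in.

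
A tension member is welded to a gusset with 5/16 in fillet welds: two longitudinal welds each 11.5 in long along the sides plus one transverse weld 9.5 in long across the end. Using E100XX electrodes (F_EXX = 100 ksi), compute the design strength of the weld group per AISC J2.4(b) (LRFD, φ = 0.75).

φR_n ≈ 336 kips

t_e = 0.707 × 0.3125 = 0.2209 in.
R_nwl = 0.6 × 100 × 0.2209 × 23 = 304.9 kips (longitudinal, 2 welds).
R_nwt = 0.6 × 100 × 0.2209 × 9.5 = 125.9 kips (transverse, base value).
(i) R_nwl + R_nwt = 430.8 kips; (ii) 0.85 R_nwl + 1.5 R_nwt = 448.1 kips.
R_n = max = 448.1 kips [governs: (ii)]; φR_n = 336 kips.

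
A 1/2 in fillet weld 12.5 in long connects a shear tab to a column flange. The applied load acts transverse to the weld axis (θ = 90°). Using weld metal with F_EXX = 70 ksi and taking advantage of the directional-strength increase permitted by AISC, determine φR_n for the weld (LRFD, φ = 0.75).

φR_n ≈ 209 kips

t_e = 0.707 × 0.5 = 0.3535 in; A_we = 0.3535 × 12.5 = 4.419 in².
Directional factor: 1.0 + 0.5 sin^1.5(90°) = 1.5.
F_nw = 0.6 × 70 × 1.5 = 63 ksi.
φR_n = 0.75 × 63 × 4.419 = 208.8 kips.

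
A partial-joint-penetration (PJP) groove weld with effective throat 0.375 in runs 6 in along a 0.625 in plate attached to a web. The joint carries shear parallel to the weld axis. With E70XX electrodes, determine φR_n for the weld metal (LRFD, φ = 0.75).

φR_n ≈ 70.9 kip

E70XX → F_EXX = 70 ksi.
Effective throat (given) t_e = 0.375 in.
A_we = 0.375 × 6 = 2.25 in².
F_nw = 0.6 F_EXX = 42 ksi.
φR_n = 0.75 × 42 × 2.25 = 70.88 kip.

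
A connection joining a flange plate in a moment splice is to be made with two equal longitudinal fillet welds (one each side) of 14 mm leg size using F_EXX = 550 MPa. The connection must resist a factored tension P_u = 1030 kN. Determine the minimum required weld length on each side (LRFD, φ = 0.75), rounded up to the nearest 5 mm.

Throat t_e = 0.707 × 14 = 9.898 mm.
φr_n = 0.75 × 0.6 × 550 × 9.898 × 10⁻³ = 2.45 kN/mm.
L_req = P_u / φr_n = 1030 / 2.45 = 420.5 mm total.
Per side: 420.5 / 2 = 210.2 mm.
Round up → use L = 215 mm on each side.

L = 215 mm on each side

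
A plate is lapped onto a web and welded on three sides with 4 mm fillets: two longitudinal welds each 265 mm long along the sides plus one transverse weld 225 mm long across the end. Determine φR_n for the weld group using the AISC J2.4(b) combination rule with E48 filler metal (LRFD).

E48XX → F_EXX = 480 MPa.
t_e = 0.707 × 4 = 2.828 mm.
R_nwl = 0.6 × 480 × 2.828 × 530 × 10⁻³ = 431.7 kN (longitudinal, 2 welds).
R_nwt = 0.6 × 480 × 2.828 × 225 × 10⁻³ = 183.3 kN (transverse, base value).
(i) R_nwl + R_nwt = 614.9 kN; (ii) 0.85 R_nwl + 1.5 R_nwt = 641.8 kN.
R_n = max = 641.8 kN [governs: (ii)]; φR_n = 481.3 kN.

φR_n ≈ 481 kN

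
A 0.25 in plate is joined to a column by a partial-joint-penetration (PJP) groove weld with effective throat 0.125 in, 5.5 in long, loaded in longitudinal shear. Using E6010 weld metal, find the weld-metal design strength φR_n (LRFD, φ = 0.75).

φR_n ≈ 18.6 kips

E60XX → F_EXX = 60 ksi.
Effective throat (given) t_e = 0.125 in.
A_we = 0.125 × 5.5 = 0.6875 in².
F_nw = 0.6 F_EXX = 36 ksi.
φR_n = 0.75 × 36 × 0.6875 = 18.56 kips.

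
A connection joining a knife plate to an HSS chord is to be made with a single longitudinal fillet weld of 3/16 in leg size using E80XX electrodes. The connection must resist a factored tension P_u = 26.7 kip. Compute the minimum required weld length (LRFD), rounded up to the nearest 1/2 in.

L = 6 in

E80XX → F_EXX = 80 ksi.
Throat t_e = 0.707 × 0.1875 = 0.1326 in.
φr_n = 0.75 × 0.6 × 80 × 0.1326 = 4.772 kip/in.
L_req = P_u / φr_n = 26.7 / 4.772 = 5.595 in total.
Round up → use L = 6 in.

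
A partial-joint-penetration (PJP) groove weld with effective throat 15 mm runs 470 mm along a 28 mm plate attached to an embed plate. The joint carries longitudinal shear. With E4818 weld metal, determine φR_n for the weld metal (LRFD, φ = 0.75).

E48XX → F_EXX = 480 MPa.
Effective throat (given) t_e = 15 mm.
A_we = 15 × 470 = 7050 mm².
F_nw = 0.6 F_EXX = 288 MPa.
φR_n = 0.75 × 288 × 7050 × 10⁻³ = 1523 kN.

φR_n ≈ 1520 kN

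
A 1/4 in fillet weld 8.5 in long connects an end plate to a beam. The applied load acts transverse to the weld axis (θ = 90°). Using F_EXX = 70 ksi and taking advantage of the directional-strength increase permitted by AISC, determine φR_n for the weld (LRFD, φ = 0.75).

t_e = 0.707 × 0.25 = 0.1767 in; A_we = 0.1767 × 8.5 = 1.502 in².
Directional factor: 1.0 + 0.5 sin^1.5(90°) = 1.5.
F_nw = 0.6 × 70 × 1.5 = 63 ksi.
φR_n = 0.75 × 63 × 1.502 = 70.99 kip.

φR_n ≈ 71 kip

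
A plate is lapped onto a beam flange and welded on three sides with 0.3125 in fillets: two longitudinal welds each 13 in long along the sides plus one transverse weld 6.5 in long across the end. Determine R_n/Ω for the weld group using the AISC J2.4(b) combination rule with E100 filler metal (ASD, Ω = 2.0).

E100XX → F_EXX = 100 ksi.
t_e = 0.707 × 0.3125 = 0.2209 in.
R_nwl = 0.6 × 100 × 0.2209 × 26 = 344.7 kip (longitudinal, 2 welds).
R_nwt = 0.6 × 100 × 0.2209 × 6.5 = 86.17 kip (transverse, base value).
(i) R_nwl + R_nwt = 430.8 kip; (ii) 0.85 R_nwl + 1.5 R_nwt = 422.2 kip.
R_n = max = 430.8 kip [governs: (i)]; R_n/Ω = 215.4 kip.

R_n/Ω ≈ 215 kip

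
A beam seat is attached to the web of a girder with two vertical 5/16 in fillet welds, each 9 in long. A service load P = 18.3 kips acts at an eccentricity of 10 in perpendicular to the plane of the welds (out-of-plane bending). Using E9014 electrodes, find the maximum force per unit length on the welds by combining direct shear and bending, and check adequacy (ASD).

E90XX → F_EXX = 90 ksi.
L_w = 2 × 9 = 18 in; section modulus (unit throat) S = 2 × L²/6 = 27 in².
Direct shear f_v = P/L_w = 18.3/18 = 1.017 kip/in.
Moment M = P × e = 18.3 × 10 = 183 kip·in; bending f_b = M/S = 6.778 kip/in.
f_max = √(f_v² + f_b²) = √(1.017² + 6.778²) = 6.854 kip/in.
r_n/Ω = (1/2.0) × 0.6 × 90 × (0.707 × 0.3125) = 5.965 kip/in → NOT adequate.

f_max ≈ 6.85 kip/in; NOT adequate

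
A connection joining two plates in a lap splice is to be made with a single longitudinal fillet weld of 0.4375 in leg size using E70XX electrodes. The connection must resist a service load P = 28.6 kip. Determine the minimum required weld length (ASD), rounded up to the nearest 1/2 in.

L = 4.5 in

E70XX → F_EXX = 70 ksi.
Throat t_e = 0.707 × 0.4375 = 0.3093 in.
r_n/Ω = (0.6 × 70 × 0.3093) / 2.0 = 6.496 kip/in.
L_req = P / (r_n/Ω) = 28.6 / 6.496 = 4.403 in total.
Round up → use L = 4.5 in.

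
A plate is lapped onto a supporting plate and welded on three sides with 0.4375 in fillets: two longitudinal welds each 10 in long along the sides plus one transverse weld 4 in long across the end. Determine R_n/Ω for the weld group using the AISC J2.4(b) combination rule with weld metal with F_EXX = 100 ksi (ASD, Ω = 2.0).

R_n/Ω ≈ 223 kips

t_e = 0.707 × 0.4375 = 0.3093 in.
R_nwl = 0.6 × 100 × 0.3093 × 20 = 371.2 kips (longitudinal, 2 welds).
R_nwt = 0.6 × 100 × 0.3093 × 4 = 74.23 kips (transverse, base value).
(i) R_nwl + R_nwt = 445.4 kips; (ii) 0.85 R_nwl + 1.5 R_nwt = 426.9 kips.
R_n = max = 445.4 kips [governs: (i)]; R_n/Ω = 222.7 kips.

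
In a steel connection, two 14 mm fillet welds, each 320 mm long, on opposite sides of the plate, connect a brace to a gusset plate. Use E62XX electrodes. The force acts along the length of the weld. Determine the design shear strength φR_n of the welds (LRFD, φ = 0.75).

E62XX → F_EXX = 620 MPa.
Effective throat t_e = 0.707 × 14 = 9.898 mm.
Total length L = 640 mm; A_we = 9.898 × 640 = 6335 mm².
F_nw = 0.6 F_EXX = 0.6 × 620 = 372 MPa.
φR_n = 0.75 × 372 × 6335 × 10⁻³ = 1767 kN.

φR_n ≈ 1770 kN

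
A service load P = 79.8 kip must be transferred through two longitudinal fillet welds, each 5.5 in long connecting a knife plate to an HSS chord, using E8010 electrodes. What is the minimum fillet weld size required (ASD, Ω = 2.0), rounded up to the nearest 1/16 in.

w = 7/16 in

E80XX → F_EXX = 80 ksi.
Total weld length L = 11 in.
Required throat t_e = P × Ω / (0.6 F_EXX × L) = 79.8 × 2.0 / (0.6 × 80 × 11) = 0.3023 in.
Required leg w = t_e / 0.707 = 0.4275 in → use 7/16 in.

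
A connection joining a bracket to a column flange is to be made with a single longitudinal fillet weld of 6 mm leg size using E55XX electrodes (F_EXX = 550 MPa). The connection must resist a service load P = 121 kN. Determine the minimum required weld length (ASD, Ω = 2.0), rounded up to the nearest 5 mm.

Throat t_e = 0.707 × 6 = 4.242 mm.
r_n/Ω = (0.6 × 550 × 4.242) / 2.0 = 699.9 N/mm = 0.6999 kN/mm.
L_req = P / (r_n/Ω) = 121 / 0.6999 = 172.9 mm total.
Round up → use L = 175 mm.

L = 175 mm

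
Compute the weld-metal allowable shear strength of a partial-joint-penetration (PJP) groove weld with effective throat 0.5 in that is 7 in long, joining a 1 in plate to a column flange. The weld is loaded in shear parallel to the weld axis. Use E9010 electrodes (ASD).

E90XX → F_EXX = 90 ksi.
Effective throat (given) t_e = 0.5 in.
A_we = 0.5 × 7 = 3.5 in².
F_nw = 0.6 F_EXX = 54 ksi.
R_n/Ω = (54 × 3.5) / 2.0 = 94.5 kips.

R_n/Ω ≈ 94.5 kips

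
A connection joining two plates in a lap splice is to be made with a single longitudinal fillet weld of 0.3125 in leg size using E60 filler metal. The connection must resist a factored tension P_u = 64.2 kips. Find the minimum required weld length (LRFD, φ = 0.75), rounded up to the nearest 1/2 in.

L = 11 in

E60XX → F_EXX = 60 ksi.
Throat t_e = 0.707 × 0.3125 = 0.2209 in.
φr_n = 0.75 × 0.6 × 60 × 0.2209 = 5.965 kips/in.
L_req = P_u / φr_n = 64.2 / 5.965 = 10.76 in total.
Round up → use L = 11 in.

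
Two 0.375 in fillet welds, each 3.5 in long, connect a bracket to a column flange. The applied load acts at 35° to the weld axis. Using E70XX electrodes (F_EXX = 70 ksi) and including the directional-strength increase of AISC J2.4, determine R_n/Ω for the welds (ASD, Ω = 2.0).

R_n/Ω ≈ 47.4 kip

t_e = 0.707 × 0.375 = 0.2651 in; A_we = 0.2651 × 7 = 1.856 in².
Directional factor: 1.0 + 0.5 sin^1.5(35°) = 1.217.
F_nw = 0.6 × 70 × 1.217 = 51.12 ksi.
R_n/Ω = (51.12 × 1.856) / 2.0 = 47.44 kip.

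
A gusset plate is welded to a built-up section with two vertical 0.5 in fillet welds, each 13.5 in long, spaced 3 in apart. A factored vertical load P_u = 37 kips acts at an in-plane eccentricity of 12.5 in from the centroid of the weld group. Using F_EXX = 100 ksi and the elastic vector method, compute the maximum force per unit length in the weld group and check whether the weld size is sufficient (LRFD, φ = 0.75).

Total weld length L_w = 27 in. Treat welds as unit-width lines.
Polar moment about centroid: J = 2[d³/12 + d(b/2)²] = 2[13.5³/12 + 13.5×1.5²] = 470.8 in³.
Direct shear f_v = P/L_w = 37 / 27 = 1.37 kip/in (vertical).
Torsion M = P·e = 37 × 12.5 = 462.5 kip·in.
Critical point at (x, y) = (1.5, 6.75) from centroid. f_tx = M·y/J = 6.631 kip/in; f_ty = M·x/J = 1.474 kip/in.
Resultant f_max = √[f_tx² + (f_v + f_ty)²] = √[6.631² + (1.37 + 1.474)²] = 7.215 kip/in.
Capacity per unit length: φr_n = 0.75 × 0.6 × 100 × (0.707 × 0.5) = 15.91 kip/in.
7.215 ≤ 15.91 → adequate.

f_max ≈ 7.21 kip/in; adequate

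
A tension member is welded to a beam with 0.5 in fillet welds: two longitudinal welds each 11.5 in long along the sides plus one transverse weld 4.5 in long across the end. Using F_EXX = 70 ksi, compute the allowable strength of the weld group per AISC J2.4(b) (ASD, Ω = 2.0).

t_e = 0.707 × 0.5 = 0.3535 in.
R_nwl = 0.6 × 70 × 0.3535 × 23 = 341.5 kips (longitudinal, 2 welds).
R_nwt = 0.6 × 70 × 0.3535 × 4.5 = 66.81 kips (transverse, base value).
(i) R_nwl + R_nwt = 408.3 kips; (ii) 0.85 R_nwl + 1.5 R_nwt = 390.5 kips.
R_n = max = 408.3 kips [governs: (i)]; R_n/Ω = 204.1 kips.

R_n/Ω ≈ 204 kips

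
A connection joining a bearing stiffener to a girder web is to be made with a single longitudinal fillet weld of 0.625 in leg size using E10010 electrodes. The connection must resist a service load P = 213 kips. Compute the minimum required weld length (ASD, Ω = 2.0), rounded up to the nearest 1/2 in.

L = 16.5 in

E100XX → F_EXX = 100 ksi.
Throat t_e = 0.707 × 0.625 = 0.4419 in.
r_n/Ω = (0.6 × 100 × 0.4419) / 2.0 = 13.26 kip/in.
L_req = P / (r_n/Ω) = 213 / 13.26 = 16.07 in total.
Round up → use L = 16.5 in.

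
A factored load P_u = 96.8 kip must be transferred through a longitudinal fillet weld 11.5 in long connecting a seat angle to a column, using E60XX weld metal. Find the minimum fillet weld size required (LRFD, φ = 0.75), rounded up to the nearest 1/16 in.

E60XX → F_EXX = 60 ksi.
Total weld length L = 11.5 in.
Required throat t_e = P_u / (φ × 0.6 F_EXX × L) = 96.8 / (0.75 × 0.6 × 60 × 11.5) = 0.3118 in.
Required leg w = t_e / 0.707 = 0.441 in → use 1/2 in.

w = 1/2 in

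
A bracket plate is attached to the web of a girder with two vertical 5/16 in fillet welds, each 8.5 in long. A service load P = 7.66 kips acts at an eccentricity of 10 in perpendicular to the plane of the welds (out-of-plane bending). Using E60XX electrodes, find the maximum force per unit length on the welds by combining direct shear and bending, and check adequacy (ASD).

E60XX → F_EXX = 60 ksi.
L_w = 2 × 8.5 = 17 in; section modulus (unit throat) S = 2 × L²/6 = 24.08 in².
Direct shear f_v = P/L_w = 7.66/17 = 0.4506 kip/in.
Moment M = P × e = 7.66 × 10 = 76.6 kip·in; bending f_b = M/S = 3.181 kip/in.
f_max = √(f_v² + f_b²) = √(0.4506² + 3.181²) = 3.212 kip/in.
r_n/Ω = (1/2.0) × 0.6 × 60 × (0.707 × 0.3125) = 3.977 kip/in → adequate.

f_max ≈ 3.21 kip/in; adequate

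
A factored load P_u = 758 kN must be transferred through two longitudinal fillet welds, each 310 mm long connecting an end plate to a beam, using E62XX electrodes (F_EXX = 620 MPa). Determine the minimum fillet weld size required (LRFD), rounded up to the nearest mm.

Total weld length L = 620 mm.
Required throat t_e = P_u / (φ × 0.6 F_EXX × L) = 758 / (0.75 × 0.6 × 620 × 620 × 10⁻³) = 4.382 mm.
Required leg w = t_e / 0.707 = 6.198 mm → use 7 mm.

w = 7 mm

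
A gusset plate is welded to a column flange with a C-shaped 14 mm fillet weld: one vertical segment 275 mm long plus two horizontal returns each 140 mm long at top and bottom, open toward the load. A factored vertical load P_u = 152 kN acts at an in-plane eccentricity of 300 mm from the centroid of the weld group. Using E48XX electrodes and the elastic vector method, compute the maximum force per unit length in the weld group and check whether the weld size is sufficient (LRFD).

E48XX → F_EXX = 480 MPa.
Total weld length L_w = 555 mm. Treat welds as unit-width lines.
Centroid: x̄ = 2×140×70 / 555 = 35.32 mm from the vertical weld.
Polar moment about centroid: J = I_x + I_y = [275³/12 + 2×140×137.5²] + [275×35.32² + 2(140³/12 + 140×34.68²)] = 8164000 mm³.
Direct shear f_v = P/L_w = 152×10³ / 555 = 273.9 N/mm (vertical).
Torsion M = P·e = 152×10³ × 300 = 45600000 N·mm.
Critical point at (x, y) = (104.7, 137.5) from centroid. f_tx = M·y/J = 768 N/mm; f_ty = M·x/J = 584.7 N/mm.
Resultant f_max = √[f_tx² + (f_v + f_ty)²] = √[768² + (273.9 + 584.7)²] = 1152 N/mm.
Capacity per unit length: φr_n = 0.75 × 0.6 × 480 × (0.707 × 14) = 2138 N/mm.
1152 ≤ 2138 → adequate.

f_max ≈ 1150 N/mm; adequate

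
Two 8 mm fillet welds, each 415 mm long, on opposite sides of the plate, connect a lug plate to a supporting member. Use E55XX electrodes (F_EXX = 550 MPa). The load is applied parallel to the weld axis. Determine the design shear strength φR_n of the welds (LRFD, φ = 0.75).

φR_n ≈ 1160 kN

Effective throat t_e = 0.707 × 8 = 5.656 mm.
Total length L = 830 mm; A_we = 5.656 × 830 = 4694 mm².
F_nw = 0.6 F_EXX = 0.6 × 550 = 330 MPa.
φR_n = 0.75 × 330 × 4694 × 10⁻³ = 1162 kN.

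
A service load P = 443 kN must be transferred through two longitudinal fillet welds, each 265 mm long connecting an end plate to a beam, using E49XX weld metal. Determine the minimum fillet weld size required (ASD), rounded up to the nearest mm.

E49XX → F_EXX = 490 MPa.
Total weld length L = 530 mm.
Required throat t_e = P × Ω / (0.6 F_EXX × L) = 443 × 2.0 / (0.6 × 490 × 530 × 10⁻³) = 5.686 mm.
Required leg w = t_e / 0.707 = 8.043 mm → use 9 mm.

w = 9 mm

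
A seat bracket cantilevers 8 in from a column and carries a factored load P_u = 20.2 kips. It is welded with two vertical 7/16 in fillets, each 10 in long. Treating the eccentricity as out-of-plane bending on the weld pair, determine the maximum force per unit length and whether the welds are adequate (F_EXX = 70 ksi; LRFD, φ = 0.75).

L_w = 2 × 10 = 20 in; section modulus (unit throat) S = 2 × L²/6 = 33.33 in².
Direct shear f_v = P/L_w = 20.2/20 = 1.01 kip/in.
Moment M = P × e = 20.2 × 8 = 161.6 kip·in; bending f_b = M/S = 4.848 kip/in.
f_max = √(f_v² + f_b²) = √(1.01² + 4.848²) = 4.952 kip/in.
φr_n = 0.75 × 0.6 × 70 × (0.707 × 0.4375) = 9.743 kip/in → adequate.

f_max ≈ 4.95 kip/in; adequate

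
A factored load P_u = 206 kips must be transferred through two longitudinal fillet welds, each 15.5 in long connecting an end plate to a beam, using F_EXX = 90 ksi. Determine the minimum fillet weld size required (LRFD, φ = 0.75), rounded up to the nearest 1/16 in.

w = 1/4 in

Total weld length L = 31 in.
Required throat t_e = P_u / (φ × 0.6 F_EXX × L) = 206 / (0.75 × 0.6 × 90 × 31) = 0.1641 in.
Required leg w = t_e / 0.707 = 0.2321 in → use 1/4 in.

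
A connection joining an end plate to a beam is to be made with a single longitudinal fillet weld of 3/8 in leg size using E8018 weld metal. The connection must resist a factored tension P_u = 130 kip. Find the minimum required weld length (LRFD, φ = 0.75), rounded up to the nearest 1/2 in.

L = 14 in

E80XX → F_EXX = 80 ksi.
Throat t_e = 0.707 × 0.375 = 0.2651 in.
φr_n = 0.75 × 0.6 × 80 × 0.2651 = 9.544 kip/in.
L_req = P_u / φr_n = 130 / 9.544 = 13.62 in total.
Round up → use L = 14 in.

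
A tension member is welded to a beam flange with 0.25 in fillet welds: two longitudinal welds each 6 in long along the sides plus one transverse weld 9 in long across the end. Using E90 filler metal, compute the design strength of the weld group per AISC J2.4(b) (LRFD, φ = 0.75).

φR_n ≈ 170 kip

E90XX → F_EXX = 90 ksi.
t_e = 0.707 × 0.25 = 0.1767 in.
R_nwl = 0.6 × 90 × 0.1767 × 12 = 114.5 kip (longitudinal, 2 welds).
R_nwt = 0.6 × 90 × 0.1767 × 9 = 85.9 kip (transverse, base value).
(i) R_nwl + R_nwt = 200.4 kip; (ii) 0.85 R_nwl + 1.5 R_nwt = 226.2 kip.
R_n = max = 226.2 kip [governs: (ii)]; φR_n = 169.7 kip.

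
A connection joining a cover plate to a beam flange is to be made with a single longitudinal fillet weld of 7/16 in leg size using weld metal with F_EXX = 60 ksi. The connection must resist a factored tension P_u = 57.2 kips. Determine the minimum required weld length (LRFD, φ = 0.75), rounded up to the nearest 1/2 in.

Throat t_e = 0.707 × 0.4375 = 0.3093 in.
φr_n = 0.75 × 0.6 × 60 × 0.3093 = 8.351 kips/in.
L_req = P_u / φr_n = 57.2 / 8.351 = 6.849 in total.
Round up → use L = 7 in.

L = 7 in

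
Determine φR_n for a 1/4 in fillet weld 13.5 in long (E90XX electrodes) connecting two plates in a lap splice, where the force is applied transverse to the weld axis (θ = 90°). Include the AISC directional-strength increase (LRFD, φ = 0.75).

E90XX → F_EXX = 90 ksi.
t_e = 0.707 × 0.25 = 0.1767 in; A_we = 0.1767 × 13.5 = 2.386 in².
Directional factor: 1.0 + 0.5 sin^1.5(90°) = 1.5.
F_nw = 0.6 × 90 × 1.5 = 81 ksi.
φR_n = 0.75 × 81 × 2.386 = 145 kips.

φR_n ≈ 145 kips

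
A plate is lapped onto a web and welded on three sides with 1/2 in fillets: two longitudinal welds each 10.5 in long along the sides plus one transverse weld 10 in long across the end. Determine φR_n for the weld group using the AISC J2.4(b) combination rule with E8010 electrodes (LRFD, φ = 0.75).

E80XX → F_EXX = 80 ksi.
t_e = 0.707 × 0.5 = 0.3535 in.
R_nwl = 0.6 × 80 × 0.3535 × 21 = 356.3 kip (longitudinal, 2 welds).
R_nwt = 0.6 × 80 × 0.3535 × 10 = 169.7 kip (transverse, base value).
(i) R_nwl + R_nwt = 526 kip; (ii) 0.85 R_nwl + 1.5 R_nwt = 557.4 kip.
R_n = max = 557.4 kip [governs: (ii)]; φR_n = 418 kip.

φR_n ≈ 418 kip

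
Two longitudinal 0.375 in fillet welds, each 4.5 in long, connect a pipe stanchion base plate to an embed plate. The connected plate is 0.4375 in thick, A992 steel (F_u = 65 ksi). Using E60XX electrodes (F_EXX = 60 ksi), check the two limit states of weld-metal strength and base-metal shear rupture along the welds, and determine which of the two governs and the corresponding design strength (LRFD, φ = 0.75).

t_e = 0.707 × 0.375 = 0.2651 in; L = 9 in.
Weld metal: φR_n = 0.75 × 0.6 × 60 × 0.2651 × 9 = 64.43 kips.
Base metal (shear rupture): φR_n = 0.75 × 0.6 × 65 × 0.4375 × 9 = 115.2 kips.
Governing: weld metal.

φR_n ≈ 64.4 kips (weld metal governs)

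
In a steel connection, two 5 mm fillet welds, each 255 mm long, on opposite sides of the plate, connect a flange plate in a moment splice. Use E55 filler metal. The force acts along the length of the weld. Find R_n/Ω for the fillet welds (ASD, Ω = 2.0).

E55XX → F_EXX = 550 MPa.
Effective throat t_e = 0.707 × 5 = 3.535 mm.
Total length L = 510 mm; A_we = 3.535 × 510 = 1803 mm².
F_nw = 0.6 F_EXX = 0.6 × 550 = 330 MPa.
R_n = 330 × 1803 × 10⁻³ = 594.9 kN; R_n/Ω = 594.9/2.0 = 297.5 kN.

R_n/Ω ≈ 297 kN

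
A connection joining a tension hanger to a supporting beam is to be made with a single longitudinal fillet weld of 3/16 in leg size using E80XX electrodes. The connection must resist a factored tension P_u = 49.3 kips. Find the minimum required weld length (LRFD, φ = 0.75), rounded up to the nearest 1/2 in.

L = 10.5 in

E80XX → F_EXX = 80 ksi.
Throat t_e = 0.707 × 0.1875 = 0.1326 in.
φr_n = 0.75 × 0.6 × 80 × 0.1326 = 4.772 kips/in.
L_req = P_u / φr_n = 49.3 / 4.772 = 10.33 in total.
Round up → use L = 10.5 in.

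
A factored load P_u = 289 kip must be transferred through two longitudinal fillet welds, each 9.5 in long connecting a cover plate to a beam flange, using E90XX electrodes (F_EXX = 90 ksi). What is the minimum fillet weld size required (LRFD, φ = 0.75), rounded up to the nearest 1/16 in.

w = 9/16 in

Total weld length L = 19 in.
Required throat t_e = P_u / (φ × 0.6 F_EXX × L) = 289 / (0.75 × 0.6 × 90 × 19) = 0.3756 in.
Required leg w = t_e / 0.707 = 0.5312 in → use 9/16 in.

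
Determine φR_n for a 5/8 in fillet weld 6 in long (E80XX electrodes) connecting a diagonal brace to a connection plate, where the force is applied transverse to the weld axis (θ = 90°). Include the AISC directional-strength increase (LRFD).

φR_n ≈ 143 kip

E80XX → F_EXX = 80 ksi.
t_e = 0.707 × 0.625 = 0.4419 in; A_we = 0.4419 × 6 = 2.651 in².
Directional factor: 1.0 + 0.5 sin^1.5(90°) = 1.5.
F_nw = 0.6 × 80 × 1.5 = 72 ksi.
φR_n = 0.75 × 72 × 2.651 = 143.2 kip.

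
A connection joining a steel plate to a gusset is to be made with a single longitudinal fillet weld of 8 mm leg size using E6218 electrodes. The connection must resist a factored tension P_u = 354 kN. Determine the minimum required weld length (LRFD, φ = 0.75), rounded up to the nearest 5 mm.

E62XX → F_EXX = 620 MPa.
Throat t_e = 0.707 × 8 = 5.656 mm.
φr_n = 0.75 × 0.6 × 620 × 5.656 × 10⁻³ = 1.578 kN/mm.
L_req = P_u / φr_n = 354 / 1.578 = 224.3 mm total.
Round up → use L = 225 mm.

L = 225 mm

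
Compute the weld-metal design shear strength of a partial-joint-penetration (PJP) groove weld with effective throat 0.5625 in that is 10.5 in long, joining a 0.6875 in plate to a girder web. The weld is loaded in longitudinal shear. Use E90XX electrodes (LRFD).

E90XX → F_EXX = 90 ksi.
Effective throat (given) t_e = 0.5625 in.
A_we = 0.5625 × 10.5 = 5.906 in².
F_nw = 0.6 F_EXX = 54 ksi.
φR_n = 0.75 × 54 × 5.906 = 239.2 kip.

φR_n ≈ 239 kip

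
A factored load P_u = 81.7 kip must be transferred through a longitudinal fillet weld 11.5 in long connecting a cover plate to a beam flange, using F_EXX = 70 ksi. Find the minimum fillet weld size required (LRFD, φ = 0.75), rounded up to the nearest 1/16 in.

Total weld length L = 11.5 in.
Required throat t_e = P_u / (φ × 0.6 F_EXX × L) = 81.7 / (0.75 × 0.6 × 70 × 11.5) = 0.2255 in.
Required leg w = t_e / 0.707 = 0.319 in → use 3/8 in.

w = 3/8 in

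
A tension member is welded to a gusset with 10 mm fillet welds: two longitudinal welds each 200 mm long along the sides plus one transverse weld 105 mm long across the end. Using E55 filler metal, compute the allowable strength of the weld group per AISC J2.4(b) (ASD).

R_n/Ω ≈ 589 kN

E55XX → F_EXX = 550 MPa.
t_e = 0.707 × 10 = 7.07 mm.
R_nwl = 0.6 × 550 × 7.07 × 400 × 10⁻³ = 933.2 kN (longitudinal, 2 welds).
R_nwt = 0.6 × 550 × 7.07 × 105 × 10⁻³ = 245 kN (transverse, base value).
(i) R_nwl + R_nwt = 1178 kN; (ii) 0.85 R_nwl + 1.5 R_nwt = 1161 kN.
R_n = max = 1178 kN [governs: (i)]; R_n/Ω = 589.1 kN.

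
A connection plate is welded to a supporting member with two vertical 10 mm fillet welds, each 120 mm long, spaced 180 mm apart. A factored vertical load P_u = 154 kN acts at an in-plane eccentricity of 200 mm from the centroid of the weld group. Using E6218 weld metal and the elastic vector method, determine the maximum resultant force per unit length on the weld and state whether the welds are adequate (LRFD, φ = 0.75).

E62XX → F_EXX = 620 MPa.
Total weld length L_w = 240 mm. Treat welds as unit-width lines.
Polar moment about centroid: J = 2[d³/12 + d(b/2)²] = 2[120³/12 + 120×90²] = 2232000 mm³.
Direct shear f_v = P/L_w = 154×10³ / 240 = 641.7 N/mm (vertical).
Torsion M = P·e = 154×10³ × 200 = 30800000 N·mm.
Critical point at (x, y) = (90, 60) from centroid. f_tx = M·y/J = 828 N/mm; f_ty = M·x/J = 1242 N/mm.
Resultant f_max = √[f_tx² + (f_v + f_ty)²] = √[828² + (641.7 + 1242)²] = 2058 N/mm.
Capacity per unit length: φr_n = 0.75 × 0.6 × 620 × (0.707 × 10) = 1973 N/mm.
2058 > 1973 → NOT adequate.

f_max ≈ 2060 N/mm; NOT adequate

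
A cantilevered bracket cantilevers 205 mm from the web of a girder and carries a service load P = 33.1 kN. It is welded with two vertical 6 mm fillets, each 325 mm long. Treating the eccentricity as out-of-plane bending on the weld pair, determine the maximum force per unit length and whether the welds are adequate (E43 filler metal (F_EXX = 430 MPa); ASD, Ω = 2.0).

f_max ≈ 199 N/mm; adequate

L_w = 2 × 325 = 650 mm; section modulus (unit throat) S = 2 × L²/6 = 35210 mm².
Direct shear f_v = P/L_w = 33.1×10³/650 = 50.92 N/mm.
Moment M = P × e = 33.1×10³ × 205 = 6785500 N·mm; bending f_b = M/S = 192.7 N/mm.
f_max = √(f_v² + f_b²) = √(50.92² + 192.7²) = 199.3 N/mm.
r_n/Ω = (1/2.0) × 0.6 × 430 × (0.707 × 6) = 547.2 N/mm → adequate.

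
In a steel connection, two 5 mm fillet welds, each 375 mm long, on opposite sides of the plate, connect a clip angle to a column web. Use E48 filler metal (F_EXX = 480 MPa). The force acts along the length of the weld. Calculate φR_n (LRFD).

Effective throat t_e = 0.707 × 5 = 3.535 mm.
Total length L = 750 mm; A_we = 3.535 × 750 = 2651 mm².
F_nw = 0.6 F_EXX = 0.6 × 480 = 288 MPa.
φR_n = 0.75 × 288 × 2651 × 10⁻³ = 572.7 kN.

φR_n ≈ 573 kN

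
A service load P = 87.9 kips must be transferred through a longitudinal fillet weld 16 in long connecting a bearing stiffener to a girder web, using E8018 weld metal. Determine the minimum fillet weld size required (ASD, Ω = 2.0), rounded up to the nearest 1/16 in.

w = 3/8 in

E80XX → F_EXX = 80 ksi.
Total weld length L = 16 in.
Required throat t_e = P × Ω / (0.6 F_EXX × L) = 87.9 × 2.0 / (0.6 × 80 × 16) = 0.2289 in.
Required leg w = t_e / 0.707 = 0.3238 in → use 3/8 in.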